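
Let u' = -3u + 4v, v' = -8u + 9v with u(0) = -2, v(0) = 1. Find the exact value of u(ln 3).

A = [[-3,4],[-8,9]]; eigenvalues λ = 5, 1.
Eigenvectors: (1,2) for λ=5, (-1,-1) for λ=1.
From the initial condition, c_1 = 3, c_2 = 5.
u(ln 3) = (3)(3^5)(1) + (5)(3^1)(-1) = 714.

714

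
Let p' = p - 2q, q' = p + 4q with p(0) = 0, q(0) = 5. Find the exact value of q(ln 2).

60

A = [[1,-2],[1,4]]; eigenvalues λ = 2, 3.
Eigenvectors: (2,-1) for λ=2, (1,-1) for λ=3.
From the initial condition, c_1 = 5, c_2 = -10.
q(ln 2) = (5)(2^2)(-1) + (-10)(2^3)(-1) = 60.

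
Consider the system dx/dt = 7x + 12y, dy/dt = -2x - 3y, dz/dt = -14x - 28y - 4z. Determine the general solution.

x(t) = -2K_2e^(t) + 3K_3e^(3t), y(t) = K_2e^(t) - K_3e^(3t), z(t) = K_1e^(-4t) - 2K_3e^(3t)

Coefficient matrix A = [[7, 12, 0], [-2, -3, 0], [-14, -28, -4]].
det(A - λI) = 0 gives eigenvalues λ = -4, 1, 3.
For λ=-4: eigenvector (0,0,1).
For λ=1: eigenvector (-2,1,0).
For λ=3: eigenvector (3,-1,-2).
General solution: K_1e^(-4t)(0,0,1) + K_2e^(t)(-2,1,0) + K_3e^(3t)(3,-1,-2).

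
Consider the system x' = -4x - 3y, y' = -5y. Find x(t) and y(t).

Coefficient matrix A = [[-4, -3], [0, -5]].
Characteristic polynomial det(A - λI) = λ^2 + 9λ + 20 = 0.
Eigenvalues λ = -5, -4.
For λ=-5: (A-λI) row 1 is [1, -3], so an eigenvector is (-3, -1).
For λ=-4: (A-λI) row 1 is [0, -3], so an eigenvector is (1, 0).
General solution: K_1e^(-5t)(-3,-1) + K_2e^(-4t)(1,0).

x(t) = -3K_1e^(-5t) + K_2e^(-4t), y(t) = -K_1e^(-5t)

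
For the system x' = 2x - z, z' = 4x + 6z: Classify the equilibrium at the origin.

unstable improper node

A = [[2,-1],[4,6]]; det(A-λI) = λ^2 - 8λ + 16.
repeated λ = 4 with a single eigenvector.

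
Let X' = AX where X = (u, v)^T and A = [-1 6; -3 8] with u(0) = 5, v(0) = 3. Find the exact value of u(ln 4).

1088

A = [[-1,6],[-3,8]]; eigenvalues λ = 5, 2.
Eigenvectors: (1,1) for λ=5, (2,1) for λ=2.
From the initial condition, c_1 = 1, c_2 = 2.
u(ln 4) = (1)(4^5)(1) + (2)(4^2)(2) = 1088.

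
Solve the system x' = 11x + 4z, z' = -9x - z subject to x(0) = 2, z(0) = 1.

Coefficient matrix A = [[11, 4], [-9, -1]].
Characteristic polynomial det(A - λI) = λ^2 - 10λ + 25 = 0.
Single eigenvalue λ = 5 with algebraic multiplicity 2.
Eigenvector v = (2,-3); generalized eigenvector w with (A-λI)w=v is (1,-1).
General solution: e^(5t)[C_1·v + C_2·(t·v + w)].
Applying x(0)=2, z(0)=1 gives C_1=-3, C_2=8.

x(t) = 16te^(5t) + 2e^(5t), z(t) = -24te^(5t) + e^(5t)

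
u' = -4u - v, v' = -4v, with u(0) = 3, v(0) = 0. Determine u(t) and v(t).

Coefficient matrix A = [[-4, -1], [0, -4]].
Characteristic polynomial det(A - λI) = λ^2 + 8λ + 16 = 0.
Single eigenvalue λ = -4 with algebraic multiplicity 2.
Eigenvector v = (1,0); generalized eigenvector w with (A-λI)w=v is (2,-1).
General solution: e^(-4t)[K_1·v + K_2·(t·v + w)].
Applying u(0)=3, v(0)=0 gives K_1=3, K_2=0.

u(t) = 3e^(-4t), v(t) = 0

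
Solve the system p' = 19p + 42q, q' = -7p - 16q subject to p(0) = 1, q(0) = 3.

Coefficient matrix A = [[19, 42], [-7, -16]].
Characteristic polynomial det(A - λI) = λ^2 - 3λ - 10 = 0.
Eigenvalues λ = -2, 5.
For λ=-2: (A-λI) row 1 is [21, 42], so an eigenvector is (-2, 1).
For λ=5: (A-λI) row 1 is [14, 42], so an eigenvector is (-3, 1).
General solution: C_1e^(-2t)(-2,1) + C_2e^(5t)(-3,1).
Applying p(0)=1, q(0)=3 gives C_1=10, C_2=-7.

p(t) = 21e^(5t) - 20e^(-2t), q(t) = -7e^(5t) + 10e^(-2t)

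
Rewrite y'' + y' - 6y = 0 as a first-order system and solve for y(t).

y(t) = c_1e^(-3t) + c_2e^(2t)

Let x_1 = y, x_2 = y'. Then x_1' = x_2 and x_2' = 6x_1 - x_2.
A = [[0,1],[6,-1]]; det(A-λI) = λ^2 + λ - 6.
Eigenvalues λ = -3, 2 with eigenvectors (1,-3), (1,2).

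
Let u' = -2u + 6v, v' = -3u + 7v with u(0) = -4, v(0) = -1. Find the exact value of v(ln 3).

153

A = [[-2,6],[-3,7]]; eigenvalues λ = 1, 4.
Eigenvectors: (-2,-1) for λ=1, (-1,-1) for λ=4.
From the initial condition, c_1 = 3, c_2 = -2.
v(ln 3) = (3)(3^1)(-1) + (-2)(3^4)(-1) = 153.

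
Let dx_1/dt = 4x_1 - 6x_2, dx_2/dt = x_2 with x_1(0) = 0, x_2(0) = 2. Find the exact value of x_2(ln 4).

8

A = [[4,-6],[0,1]]; eigenvalues λ = 1, 4.
Eigenvectors: (-2,-1) for λ=1, (-1,0) for λ=4.
From the initial condition, c_1 = -2, c_2 = 4.
x_2(ln 4) = (-2)(4^1)(-1) + (4)(4^4)(0) = 8.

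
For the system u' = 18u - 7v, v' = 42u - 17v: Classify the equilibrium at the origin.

saddle

A = [[18,-7],[42,-17]]; det(A-λI) = λ^2 - λ - 12.
λ = 4, -3: opposite signs.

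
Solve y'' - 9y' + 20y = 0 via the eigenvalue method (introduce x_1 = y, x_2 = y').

Let x_1 = y, x_2 = y'. Then x_1' = x_2 and x_2' = -20x_1 + 9x_2.
A = [[0,1],[-20,9]]; det(A-λI) = λ^2 - 9λ + 20.
Eigenvalues λ = 4, 5 with eigenvectors (1,4), (1,5).

y(t) = C_1e^(4t) + C_2e^(5t)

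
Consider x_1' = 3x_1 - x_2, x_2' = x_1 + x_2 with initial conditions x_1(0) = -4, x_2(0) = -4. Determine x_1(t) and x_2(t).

Coefficient matrix A = [[3, -1], [1, 1]].
Characteristic polynomial det(A - λI) = λ^2 - 4λ + 4 = 0.
Single eigenvalue λ = 2 with algebraic multiplicity 2.
Eigenvector v = (-1,-1); generalized eigenvector w with (A-λI)w=v is (1,2).
General solution: e^(2t)[c_1·v + c_2·(t·v + w)].
Applying x_1(0)=-4, x_2(0)=-4 gives c_1=4, c_2=0.

x_1(t) = -4e^(2t), x_2(t) = -4e^(2t)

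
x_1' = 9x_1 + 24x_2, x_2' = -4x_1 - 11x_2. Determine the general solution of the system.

x_1(t) = 3c_1e^(t) - 2c_2e^(-3t), x_2(t) = -c_1e^(t) + c_2e^(-3t)

Coefficient matrix A = [[9, 24], [-4, -11]].
Characteristic polynomial det(A - λI) = λ^2 + 2λ - 3 = 0.
Eigenvalues λ = 1, -3.
For λ=1: (A-λI) row 1 is [8, 24], so an eigenvector is (3, -1).
For λ=-3: (A-λI) row 1 is [12, 24], so an eigenvector is (-2, 1).
General solution: c_1e^(t)(3,-1) + c_2e^(-3t)(-2,1).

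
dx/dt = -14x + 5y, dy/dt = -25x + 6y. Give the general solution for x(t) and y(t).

Coefficient matrix A = [[-14, 5], [-25, 6]].
Characteristic polynomial det(A - λI) = λ^2 + 8λ + 41 = 0.
Eigenvalues λ = -4 ± 5i (complex conjugate pair).
For λ=-4+5i: an eigenvector is (0,1) - i(1,2) = (0 - i, 1 - 2i).
A real fundamental pair from Re and Im of e^((-4+5i)t)v: X_1 = e^(-4t)(cos(5t)·(0,1) + sin(5t)·(1,2)), X_2 = e^(-4t)(sin(5t)·(0,1) - cos(5t)·(1,2)).
General solution: C_1X_1 + C_2X_2.

x(t) = C_1e^(-4t)sin(5t) - C_2e^(-4t)cos(5t), y(t) = 2C_1e^(-4t)sin(5t) + C_1e^(-4t)cos(5t) + C_2e^(-4t)sin(5t) - 2C_2e^(-4t)cos(5t)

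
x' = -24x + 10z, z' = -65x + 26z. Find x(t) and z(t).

x(t) = K_1e^(t)sin(5t) - K_1e^(t)cos(5t) - K_2e^(t)sin(5t) - K_2e^(t)cos(5t), z(t) = 3K_1e^(t)sin(5t) - 2K_1e^(t)cos(5t) - 2K_2e^(t)sin(5t) - 3K_2e^(t)cos(5t)

Coefficient matrix A = [[-24, 10], [-65, 26]].
Characteristic polynomial det(A - λI) = λ^2 - 2λ + 26 = 0.
Eigenvalues λ = 1 ± 5i (complex conjugate pair).
For λ=1+5i: an eigenvector is (-1,-2) - i(1,3) = (-1 - i, -2 - 3i).
A real fundamental pair from Re and Im of e^((1+5i)t)v: X_1 = e^(t)(cos(5t)·(-1,-2) + sin(5t)·(1,3)), X_2 = e^(t)(sin(5t)·(-1,-2) - cos(5t)·(1,3)).
General solution: K_1X_1 + K_2X_2.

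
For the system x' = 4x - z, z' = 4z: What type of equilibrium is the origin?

A = [[4,-1],[0,4]]; det(A-λI) = λ^2 - 8λ + 16.
repeated λ = 4 with a single eigenvector.

unstable improper node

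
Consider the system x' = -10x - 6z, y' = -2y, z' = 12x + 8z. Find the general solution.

x(t) = -C_1e^(2t) - C_3e^(-4t), y(t) = C_2e^(-2t), z(t) = 2C_1e^(2t) + C_3e^(-4t)

Coefficient matrix A = [[-10, 0, -6], [0, -2, 0], [12, 0, 8]].
det(A - λI) = 0 gives eigenvalues λ = 2, -2, -4.
For λ=2: eigenvector (-1,0,2).
For λ=-2: eigenvector (0,1,0).
For λ=-4: eigenvector (-1,0,1).
General solution: C_1e^(2t)(-1,0,2) + C_2e^(-2t)(0,1,0) + C_3e^(-4t)(-1,0,1).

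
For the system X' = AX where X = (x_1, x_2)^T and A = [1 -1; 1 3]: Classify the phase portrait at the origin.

A = [[1,-1],[1,3]]; det(A-λI) = λ^2 - 4λ + 4.
repeated λ = 2 with a single eigenvector.

unstable improper node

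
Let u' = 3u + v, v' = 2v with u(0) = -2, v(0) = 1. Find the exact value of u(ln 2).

-12

A = [[3,1],[0,2]]; eigenvalues λ = 3, 2.
Eigenvectors: (1,0) for λ=3, (-1,1) for λ=2.
From the initial condition, c_1 = -1, c_2 = 1.
u(ln 2) = (-1)(2^3)(1) + (1)(2^2)(-1) = -12.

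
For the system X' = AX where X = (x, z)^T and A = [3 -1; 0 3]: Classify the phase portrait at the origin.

unstable improper node

A = [[3,-1],[0,3]]; det(A-λI) = λ^2 - 6λ + 9.
repeated λ = 3 with a single eigenvector.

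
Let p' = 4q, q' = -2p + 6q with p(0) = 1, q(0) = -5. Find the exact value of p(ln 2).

-128

A = [[0,4],[-2,6]]; eigenvalues λ = 4, 2.
Eigenvectors: (-1,-1) for λ=4, (2,1) for λ=2.
From the initial condition, c_1 = 11, c_2 = 6.
p(ln 2) = (11)(2^4)(-1) + (6)(2^2)(2) = -128.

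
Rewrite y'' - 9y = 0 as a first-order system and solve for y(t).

y(t) = K_1e^(3t) + K_2e^(-3t)

Let x_1 = y, x_2 = y'. Then x_1' = x_2 and x_2' = 9x_1.
A = [[0,1],[9,0]]; det(A-λI) = λ^2 - 9.
Eigenvalues λ = 3, -3 with eigenvectors (1,3), (1,-3).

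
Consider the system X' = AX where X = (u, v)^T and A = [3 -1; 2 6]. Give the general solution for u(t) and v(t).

Coefficient matrix A = [[3, -1], [2, 6]].
Characteristic polynomial det(A - λI) = λ^2 - 9λ + 20 = 0.
Eigenvalues λ = 5, 4.
For λ=5: (A-λI) row 1 is [-2, -1], so an eigenvector is (1, -2).
For λ=4: (A-λI) row 1 is [-1, -1], so an eigenvector is (-1, 1).
General solution: C_1e^(5t)(1,-2) + C_2e^(4t)(-1,1).

u(t) = C_1e^(5t) - C_2e^(4t), v(t) = -2C_1e^(5t) + C_2e^(4t)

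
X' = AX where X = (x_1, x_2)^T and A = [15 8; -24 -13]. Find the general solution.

x_1(t) = 2c_1e^(3t) - c_2e^(-t), x_2(t) = -3c_1e^(3t) + 2c_2e^(-t)

Coefficient matrix A = [[15, 8], [-24, -13]].
Characteristic polynomial det(A - λI) = λ^2 - 2λ - 3 = 0.
Eigenvalues λ = 3, -1.
For λ=3: (A-λI) row 1 is [12, 8], so an eigenvector is (2, -3).
For λ=-1: (A-λI) row 1 is [16, 8], so an eigenvector is (-1, 2).
General solution: c_1e^(3t)(2,-3) + c_2e^(-t)(-1,2).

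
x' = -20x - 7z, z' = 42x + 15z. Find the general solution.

Coefficient matrix A = [[-20, -7], [42, 15]].
Characteristic polynomial det(A - λI) = λ^2 + 5λ - 6 = 0.
Eigenvalues λ = -6, 1.
For λ=-6: (A-λI) row 1 is [-14, -7], so an eigenvector is (1, -2).
For λ=1: (A-λI) row 1 is [-21, -7], so an eigenvector is (-1, 3).
General solution: C_1e^(-6t)(1,-2) + C_2e^(t)(-1,3).

x(t) = C_1e^(-6t) - C_2e^(t), z(t) = -2C_1e^(-6t) + 3C_2e^(t)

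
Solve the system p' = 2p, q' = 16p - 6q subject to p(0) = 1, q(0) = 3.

p(t) = e^(2t), q(t) = 2e^(2t) + e^(-6t)

Coefficient matrix A = [[2, 0], [16, -6]].
Characteristic polynomial det(A - λI) = λ^2 + 4λ - 12 = 0.
Eigenvalues λ = 2, -6.
For λ=2: (A-λI) row 2 is [16, -8], so an eigenvector is (1, 2).
For λ=-6: (A-λI) row 1 is [8, 0], so an eigenvector is (0, -1).
General solution: C_1e^(2t)(1,2) + C_2e^(-6t)(0,-1).
Applying p(0)=1, q(0)=3 gives C_1=1, C_2=-1.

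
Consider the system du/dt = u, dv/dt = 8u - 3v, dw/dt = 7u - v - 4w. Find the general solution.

Coefficient matrix A = [[1, 0, 0], [8, -3, 0], [7, -1, -4]].
det(A - λI) = 0 gives eigenvalues λ = 1, -3, -4.
For λ=1: eigenvector (1,2,1).
For λ=-3: eigenvector (0,1,-1).
For λ=-4: eigenvector (0,0,1).
General solution: K_1e^(t)(1,2,1) + K_2e^(-3t)(0,1,-1) + K_3e^(-4t)(0,0,1).

u(t) = K_1e^(t), v(t) = 2K_1e^(t) + K_2e^(-3t), w(t) = K_1e^(t) - K_2e^(-3t) + K_3e^(-4t)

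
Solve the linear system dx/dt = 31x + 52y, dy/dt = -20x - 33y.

x(t) = 3K_1e^(-t)sin(4t) + 2K_1e^(-t)cos(4t) + 2K_2e^(-t)sin(4t) - 3K_2e^(-t)cos(4t), y(t) = -2K_1e^(-t)sin(4t) - K_1e^(-t)cos(4t) - K_2e^(-t)sin(4t) + 2K_2e^(-t)cos(4t)

Coefficient matrix A = [[31, 52], [-20, -33]].
Characteristic polynomial det(A - λI) = λ^2 + 2λ + 17 = 0.
Eigenvalues λ = -1 ± 4i (complex conjugate pair).
For λ=-1+4i: an eigenvector is (2,-1) - i(3,-2) = (2 - 3i, -1 + 2i).
A real fundamental pair from Re and Im of e^((-1+4i)t)v: X_1 = e^(-t)(cos(4t)·(2,-1) + sin(4t)·(3,-2)), X_2 = e^(-t)(sin(4t)·(2,-1) - cos(4t)·(3,-2)).
General solution: K_1X_1 + K_2X_2.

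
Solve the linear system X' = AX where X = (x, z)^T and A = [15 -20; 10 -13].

Coefficient matrix A = [[15, -20], [10, -13]].
Characteristic polynomial det(A - λI) = λ^2 - 2λ + 5 = 0.
Eigenvalues λ = 1 ± 2i (complex conjugate pair).
For λ=1+2i: an eigenvector is (-1,-1) - i(3,2) = (-1 - 3i, -1 - 2i).
A real fundamental pair from Re and Im of e^((1+2i)t)v: X_1 = e^(t)(cos(2t)·(-1,-1) + sin(2t)·(3,2)), X_2 = e^(t)(sin(2t)·(-1,-1) - cos(2t)·(3,2)).
General solution: K_1X_1 + K_2X_2.

x(t) = 3K_1e^(t)sin(2t) - K_1e^(t)cos(2t) - K_2e^(t)sin(2t) - 3K_2e^(t)cos(2t), z(t) = 2K_1e^(t)sin(2t) - K_1e^(t)cos(2t) - K_2e^(t)sin(2t) - 2K_2e^(t)cos(2t)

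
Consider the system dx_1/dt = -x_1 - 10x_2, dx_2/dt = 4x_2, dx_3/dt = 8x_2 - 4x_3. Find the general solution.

x_1(t) = C_1e^(-t) - 2C_3e^(4t), x_2(t) = C_3e^(4t), x_3(t) = C_2e^(-4t) + C_3e^(4t)

Coefficient matrix A = [[-1, -10, 0], [0, 4, 0], [0, 8, -4]].
det(A - λI) = 0 gives eigenvalues λ = -1, -4, 4.
For λ=-1: eigenvector (1,0,0).
For λ=-4: eigenvector (0,0,1).
For λ=4: eigenvector (-2,1,1).
General solution: C_1e^(-t)(1,0,0) + C_2e^(-4t)(0,0,1) + C_3e^(4t)(-2,1,1).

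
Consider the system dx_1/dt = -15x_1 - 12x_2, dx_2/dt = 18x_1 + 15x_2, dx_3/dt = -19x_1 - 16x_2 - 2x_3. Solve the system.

Coefficient matrix A = [[-15, -12, 0], [18, 15, 0], [-19, -16, -2]].
det(A - λI) = 0 gives eigenvalues λ = 3, -3, -2.
For λ=3: eigenvector (-2,3,-2).
For λ=-3: eigenvector (1,-1,3).
For λ=-2: eigenvector (0,0,1).
General solution: K_1e^(3t)(-2,3,-2) + K_2e^(-3t)(1,-1,3) + K_3e^(-2t)(0,0,1).

x_1(t) = -2K_1e^(3t) + K_2e^(-3t), x_2(t) = 3K_1e^(3t) - K_2e^(-3t), x_3(t) = -2K_1e^(3t) + 3K_2e^(-3t) + K_3e^(-2t)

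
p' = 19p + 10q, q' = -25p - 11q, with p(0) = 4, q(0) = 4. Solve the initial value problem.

Coefficient matrix A = [[19, 10], [-25, -11]].
Characteristic polynomial det(A - λI) = λ^2 - 8λ + 41 = 0.
Eigenvalues λ = 4 ± 5i (complex conjugate pair).
For λ=4+5i: an eigenvector is (-1,2) - i(1,-1) = (-1 - i, 2 + i).
A real fundamental pair from Re and Im of e^((4+5i)t)v: X_1 = e^(4t)(cos(5t)·(-1,2) + sin(5t)·(1,-1)), X_2 = e^(4t)(sin(5t)·(-1,2) - cos(5t)·(1,-1)).
General solution: c_1X_1 + c_2X_2.
Applying p(0)=4, q(0)=4 gives c_1=8, c_2=-12.

p(t) = 20e^(4t)sin(5t) + 4e^(4t)cos(5t), q(t) = -32e^(4t)sin(5t) + 4e^(4t)cos(5t)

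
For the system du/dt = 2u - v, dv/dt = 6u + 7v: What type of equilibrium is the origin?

A = [[2,-1],[6,7]]; det(A-λI) = λ^2 - 9λ + 20.
λ = 5, 4: both positive.

unstable node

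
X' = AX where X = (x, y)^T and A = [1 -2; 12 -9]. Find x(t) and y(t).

x(t) = C_1e^(-3t) - C_2e^(-5t), y(t) = 2C_1e^(-3t) - 3C_2e^(-5t)

Coefficient matrix A = [[1, -2], [12, -9]].
Characteristic polynomial det(A - λI) = λ^2 + 8λ + 15 = 0.
Eigenvalues λ = -3, -5.
For λ=-3: (A-λI) row 1 is [4, -2], so an eigenvector is (1, 2).
For λ=-5: (A-λI) row 1 is [6, -2], so an eigenvector is (-1, -3).
General solution: C_1e^(-3t)(1,2) + C_2e^(-5t)(-1,-3).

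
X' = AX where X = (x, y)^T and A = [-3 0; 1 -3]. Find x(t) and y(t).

Coefficient matrix A = [[-3, 0], [1, -3]].
Characteristic polynomial det(A - λI) = λ^2 + 6λ + 9 = 0.
Single eigenvalue λ = -3 with algebraic multiplicity 2.
Eigenvector v = (0,1); generalized eigenvector w with (A-λI)w=v is (1,-3).
General solution: e^(-3t)[K_1·v + K_2·(t·v + w)].

x(t) = K_2e^(-3t), y(t) = K_1e^(-3t) + K_2te^(-3t) - 3K_2e^(-3t)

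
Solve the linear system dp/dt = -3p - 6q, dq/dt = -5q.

p(t) = -c_1e^(-3t) + 3c_2e^(-5t), q(t) = c_2e^(-5t)

Coefficient matrix A = [[-3, -6], [0, -5]].
Characteristic polynomial det(A - λI) = λ^2 + 8λ + 15 = 0.
Eigenvalues λ = -3, -5.
For λ=-3: (A-λI) row 1 is [0, -6], so an eigenvector is (-1, 0).
For λ=-5: (A-λI) row 1 is [2, -6], so an eigenvector is (3, 1).
General solution: c_1e^(-3t)(-1,0) + c_2e^(-5t)(3,1).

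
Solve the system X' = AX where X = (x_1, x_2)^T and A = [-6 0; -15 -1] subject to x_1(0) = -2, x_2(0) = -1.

Coefficient matrix A = [[-6, 0], [-15, -1]].
Characteristic polynomial det(A - λI) = λ^2 + 7λ + 6 = 0.
Eigenvalues λ = -1, -6.
For λ=-1: (A-λI) row 1 is [-5, 0], so an eigenvector is (0, -1).
For λ=-6: (A-λI) row 2 is [-15, 5], so an eigenvector is (-1, -3).
General solution: C_1e^(-t)(0,-1) + C_2e^(-6t)(-1,-3).
Applying x_1(0)=-2, x_2(0)=-1 gives C_1=-5, C_2=2.

x_1(t) = -2e^(-6t), x_2(t) = 5e^(-t) - 6e^(-6t)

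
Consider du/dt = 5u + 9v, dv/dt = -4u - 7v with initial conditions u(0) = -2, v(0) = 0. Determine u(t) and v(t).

u(t) = -12te^(-t) - 2e^(-t), v(t) = 8te^(-t)

Coefficient matrix A = [[5, 9], [-4, -7]].
Characteristic polynomial det(A - λI) = λ^2 + 2λ + 1 = 0.
Single eigenvalue λ = -1 with algebraic multiplicity 2.
Eigenvector v = (3,-2); generalized eigenvector w with (A-λI)w=v is (2,-1).
General solution: e^(-t)[K_1·v + K_2·(t·v + w)].
Applying u(0)=-2, v(0)=0 gives K_1=2, K_2=-4.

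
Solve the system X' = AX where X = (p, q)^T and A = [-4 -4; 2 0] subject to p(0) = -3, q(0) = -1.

p(t) = 5e^(-2t)sin(2t) - 3e^(-2t)cos(2t), q(t) = -4e^(-2t)sin(2t) - e^(-2t)cos(2t)

Coefficient matrix A = [[-4, -4], [2, 0]].
Characteristic polynomial det(A - λI) = λ^2 + 4λ + 8 = 0.
Eigenvalues λ = -2 ± 2i (complex conjugate pair).
For λ=-2+2i: an eigenvector is (1,-1) - i(1,0) = (1 - i, -1).
A real fundamental pair from Re and Im of e^((-2+2i)t)v: X_1 = e^(-2t)(cos(2t)·(1,-1) + sin(2t)·(1,0)), X_2 = e^(-2t)(sin(2t)·(1,-1) - cos(2t)·(1,0)).
General solution: K_1X_1 + K_2X_2.
Applying p(0)=-3, q(0)=-1 gives K_1=1, K_2=4.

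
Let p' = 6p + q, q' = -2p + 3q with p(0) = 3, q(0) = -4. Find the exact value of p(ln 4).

2304

A = [[6,1],[-2,3]]; eigenvalues λ = 4, 5.
Eigenvectors: (1,-2) for λ=4, (1,-1) for λ=5.
From the initial condition, c_1 = 1, c_2 = 2.
p(ln 4) = (1)(4^4)(1) + (2)(4^5)(1) = 2304.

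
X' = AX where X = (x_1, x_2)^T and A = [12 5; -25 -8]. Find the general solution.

x_1(t) = K_1e^(2t)cos(5t) + K_2e^(2t)sin(5t), x_2(t) = -K_1e^(2t)sin(5t) - 2K_1e^(2t)cos(5t) - 2K_2e^(2t)sin(5t) + K_2e^(2t)cos(5t)

Coefficient matrix A = [[12, 5], [-25, -8]].
Characteristic polynomial det(A - λI) = λ^2 - 4λ + 29 = 0.
Eigenvalues λ = 2 ± 5i (complex conjugate pair).
For λ=2+5i: an eigenvector is (1,-2) - i(0,-1) = (1, -2 + i).
A real fundamental pair from Re and Im of e^((2+5i)t)v: X_1 = e^(2t)(cos(5t)·(1,-2) + sin(5t)·(0,-1)), X_2 = e^(2t)(sin(5t)·(1,-2) - cos(5t)·(0,-1)).
General solution: K_1X_1 + K_2X_2.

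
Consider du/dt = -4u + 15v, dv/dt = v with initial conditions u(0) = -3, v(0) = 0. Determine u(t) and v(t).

Coefficient matrix A = [[-4, 15], [0, 1]].
Characteristic polynomial det(A - λI) = λ^2 + 3λ - 4 = 0.
Eigenvalues λ = 1, -4.
For λ=1: (A-λI) row 1 is [-5, 15], so an eigenvector is (-3, -1).
For λ=-4: (A-λI) row 1 is [0, 15], so an eigenvector is (-1, 0).
General solution: c_1e^(t)(-3,-1) + c_2e^(-4t)(-1,0).
Applying u(0)=-3, v(0)=0 gives c_1=0, c_2=3.

u(t) = -3e^(-4t), v(t) = 0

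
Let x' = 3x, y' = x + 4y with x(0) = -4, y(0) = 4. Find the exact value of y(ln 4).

A = [[3,0],[1,4]]; eigenvalues λ = 3, 4.
Eigenvectors: (1,-1) for λ=3, (0,-1) for λ=4.
From the initial condition, c_1 = -4, c_2 = 0.
y(ln 4) = (-4)(4^3)(-1) + (0)(4^4)(-1) = 256.

256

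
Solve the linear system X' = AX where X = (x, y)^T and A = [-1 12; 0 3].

x(t) = K_1e^(-t) + 3K_2e^(3t), y(t) = K_2e^(3t)

Coefficient matrix A = [[-1, 12], [0, 3]].
Characteristic polynomial det(A - λI) = λ^2 - 2λ - 3 = 0.
Eigenvalues λ = -1, 3.
For λ=-1: (A-λI) row 1 is [0, 12], so an eigenvector is (1, 0).
For λ=3: (A-λI) row 1 is [-4, 12], so an eigenvector is (3, 1).
General solution: K_1e^(-t)(1,0) + K_2e^(3t)(3,1).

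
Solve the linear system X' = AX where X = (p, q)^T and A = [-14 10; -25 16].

p(t) = -c_1e^(t)sin(5t) - c_1e^(t)cos(5t) - c_2e^(t)sin(5t) + c_2e^(t)cos(5t), q(t) = -c_1e^(t)sin(5t) - 2c_1e^(t)cos(5t) - 2c_2e^(t)sin(5t) + c_2e^(t)cos(5t)

Coefficient matrix A = [[-14, 10], [-25, 16]].
Characteristic polynomial det(A - λI) = λ^2 - 2λ + 26 = 0.
Eigenvalues λ = 1 ± 5i (complex conjugate pair).
For λ=1+5i: an eigenvector is (-1,-2) - i(-1,-1) = (-1 + i, -2 + i).
A real fundamental pair from Re and Im of e^((1+5i)t)v: X_1 = e^(t)(cos(5t)·(-1,-2) + sin(5t)·(-1,-1)), X_2 = e^(t)(sin(5t)·(-1,-2) - cos(5t)·(-1,-1)).
General solution: c_1X_1 + c_2X_2.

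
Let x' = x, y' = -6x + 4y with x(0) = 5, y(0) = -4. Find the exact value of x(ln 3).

15

A = [[1,0],[-6,4]]; eigenvalues λ = 1, 4.
Eigenvectors: (1,2) for λ=1, (0,1) for λ=4.
From the initial condition, c_1 = 5, c_2 = -14.
x(ln 3) = (5)(3^1)(1) + (-14)(3^4)(0) = 15.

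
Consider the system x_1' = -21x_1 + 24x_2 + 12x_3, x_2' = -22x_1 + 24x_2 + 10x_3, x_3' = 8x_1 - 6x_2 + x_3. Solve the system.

x_1(t) = c_1e^(3t) - 2c_3e^(-3t), x_2(t) = 2c_1e^(3t) + c_2e^(4t) - 2c_3e^(-3t), x_3(t) = -2c_1e^(3t) - 2c_2e^(4t) + c_3e^(-3t)

Coefficient matrix A = [[-21, 24, 12], [-22, 24, 10], [8, -6, 1]].
det(A - λI) = 0 gives eigenvalues λ = 3, 4, -3.
For λ=3: eigenvector (1,2,-2).
For λ=4: eigenvector (0,1,-2).
For λ=-3: eigenvector (-2,-2,1).
General solution: c_1e^(3t)(1,2,-2) + c_2e^(4t)(0,1,-2) + c_3e^(-3t)(-2,-2,1).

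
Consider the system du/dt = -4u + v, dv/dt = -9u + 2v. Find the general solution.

u(t) = K_1e^(-t) + K_2te^(-t), v(t) = 3K_1e^(-t) + 3K_2te^(-t) + K_2e^(-t)

Coefficient matrix A = [[-4, 1], [-9, 2]].
Characteristic polynomial det(A - λI) = λ^2 + 2λ + 1 = 0.
Single eigenvalue λ = -1 with algebraic multiplicity 2.
Eigenvector v = (1,3); generalized eigenvector w with (A-λI)w=v is (0,1).
General solution: e^(-t)[K_1·v + K_2·(t·v + w)].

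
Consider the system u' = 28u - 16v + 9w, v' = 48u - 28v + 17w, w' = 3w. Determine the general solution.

u(t) = -2c_1e^(4t) + c_2e^(-4t) - c_3e^(3t), v(t) = -3c_1e^(4t) + 2c_2e^(-4t) - c_3e^(3t), w(t) = c_3e^(3t)

Coefficient matrix A = [[28, -16, 9], [48, -28, 17], [0, 0, 3]].
det(A - λI) = 0 gives eigenvalues λ = 4, -4, 3.
For λ=4: eigenvector (-2,-3,0).
For λ=-4: eigenvector (1,2,0).
For λ=3: eigenvector (-1,-1,1).
General solution: c_1e^(4t)(-2,-3,0) + c_2e^(-4t)(1,2,0) + c_3e^(3t)(-1,-1,1).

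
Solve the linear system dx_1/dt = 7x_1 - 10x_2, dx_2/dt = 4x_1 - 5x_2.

x_1(t) = -2K_1e^(t)sin(2t) + K_1e^(t)cos(2t) + K_2e^(t)sin(2t) + 2K_2e^(t)cos(2t), x_2(t) = -K_1e^(t)sin(2t) + K_1e^(t)cos(2t) + K_2e^(t)sin(2t) + K_2e^(t)cos(2t)

Coefficient matrix A = [[7, -10], [4, -5]].
Characteristic polynomial det(A - λI) = λ^2 - 2λ + 5 = 0.
Eigenvalues λ = 1 ± 2i (complex conjugate pair).
For λ=1+2i: an eigenvector is (1,1) - i(-2,-1) = (1 + 2i, 1 + i).
A real fundamental pair from Re and Im of e^((1+2i)t)v: X_1 = e^(t)(cos(2t)·(1,1) + sin(2t)·(-2,-1)), X_2 = e^(t)(sin(2t)·(1,1) - cos(2t)·(-2,-1)).
General solution: K_1X_1 + K_2X_2.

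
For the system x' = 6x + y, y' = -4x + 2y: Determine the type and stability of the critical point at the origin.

A = [[6,1],[-4,2]]; det(A-λI) = λ^2 - 8λ + 16.
repeated λ = 4 with a single eigenvector.

unstable improper node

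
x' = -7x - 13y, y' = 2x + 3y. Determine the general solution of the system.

Coefficient matrix A = [[-7, -13], [2, 3]].
Characteristic polynomial det(A - λI) = λ^2 + 4λ + 5 = 0.
Eigenvalues λ = -2 ± i (complex conjugate pair).
For λ=-2+i: an eigenvector is (2,-1) - i(3,-1) = (2 - 3i, -1 + i).
A real fundamental pair from Re and Im of e^((-2+i)t)v: X_1 = e^(-2t)(cos(t)·(2,-1) + sin(t)·(3,-1)), X_2 = e^(-2t)(sin(t)·(2,-1) - cos(t)·(3,-1)).
General solution: c_1X_1 + c_2X_2.

x(t) = 3c_1e^(-2t)sin(t) + 2c_1e^(-2t)cos(t) + 2c_2e^(-2t)sin(t) - 3c_2e^(-2t)cos(t), y(t) = -c_1e^(-2t)sin(t) - c_1e^(-2t)cos(t) - c_2e^(-2t)sin(t) + c_2e^(-2t)cos(t)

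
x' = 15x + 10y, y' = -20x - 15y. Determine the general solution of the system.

x(t) = -C_1e^(-5t) + C_2e^(5t), y(t) = 2C_1e^(-5t) - C_2e^(5t)

Coefficient matrix A = [[15, 10], [-20, -15]].
Characteristic polynomial det(A - λI) = λ^2 - 25 = 0.
Eigenvalues λ = -5, 5.
For λ=-5: (A-λI) row 1 is [20, 10], so an eigenvector is (-1, 2).
For λ=5: (A-λI) row 1 is [10, 10], so an eigenvector is (1, -1).
General solution: C_1e^(-5t)(-1,2) + C_2e^(5t)(1,-1).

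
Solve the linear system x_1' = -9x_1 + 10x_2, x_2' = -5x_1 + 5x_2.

x_1(t) = -3c_1e^(-2t)sin(t) - c_1e^(-2t)cos(t) - c_2e^(-2t)sin(t) + 3c_2e^(-2t)cos(t), x_2(t) = -2c_1e^(-2t)sin(t) - c_1e^(-2t)cos(t) - c_2e^(-2t)sin(t) + 2c_2e^(-2t)cos(t)

Coefficient matrix A = [[-9, 10], [-5, 5]].
Characteristic polynomial det(A - λI) = λ^2 + 4λ + 5 = 0.
Eigenvalues λ = -2 ± i (complex conjugate pair).
For λ=-2+i: an eigenvector is (-1,-1) - i(-3,-2) = (-1 + 3i, -1 + 2i).
A real fundamental pair from Re and Im of e^((-2+i)t)v: X_1 = e^(-2t)(cos(t)·(-1,-1) + sin(t)·(-3,-2)), X_2 = e^(-2t)(sin(t)·(-1,-1) - cos(t)·(-3,-2)).
General solution: c_1X_1 + c_2X_2.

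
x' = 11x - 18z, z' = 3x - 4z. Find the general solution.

x(t) = -3c_1e^(5t) + 2c_2e^(2t), z(t) = -c_1e^(5t) + c_2e^(2t)

Coefficient matrix A = [[11, -18], [3, -4]].
Characteristic polynomial det(A - λI) = λ^2 - 7λ + 10 = 0.
Eigenvalues λ = 5, 2.
For λ=5: (A-λI) row 1 is [6, -18], so an eigenvector is (-3, -1).
For λ=2: (A-λI) row 1 is [9, -18], so an eigenvector is (2, 1).
General solution: c_1e^(5t)(-3,-1) + c_2e^(2t)(2,1).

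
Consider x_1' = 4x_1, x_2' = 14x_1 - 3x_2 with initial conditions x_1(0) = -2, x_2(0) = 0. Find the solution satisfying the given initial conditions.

x_1(t) = -2e^(4t), x_2(t) = -4e^(4t) + 4e^(-3t)

Coefficient matrix A = [[4, 0], [14, -3]].
Characteristic polynomial det(A - λI) = λ^2 - λ - 12 = 0.
Eigenvalues λ = -3, 4.
For λ=-3: (A-λI) row 1 is [7, 0], so an eigenvector is (0, 1).
For λ=4: (A-λI) row 2 is [14, -7], so an eigenvector is (-1, -2).
General solution: C_1e^(-3t)(0,1) + C_2e^(4t)(-1,-2).
Applying x_1(0)=-2, x_2(0)=0 gives C_1=4, C_2=2.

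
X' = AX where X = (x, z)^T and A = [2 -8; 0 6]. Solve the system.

x(t) = -K_1e^(2t) + 2K_2e^(6t), z(t) = -K_2e^(6t)

Coefficient matrix A = [[2, -8], [0, 6]].
Characteristic polynomial det(A - λI) = λ^2 - 8λ + 12 = 0.
Eigenvalues λ = 2, 6.
For λ=2: (A-λI) row 1 is [0, -8], so an eigenvector is (-1, 0).
For λ=6: (A-λI) row 1 is [-4, -8], so an eigenvector is (2, -1).
General solution: K_1e^(2t)(-1,0) + K_2e^(6t)(2,-1).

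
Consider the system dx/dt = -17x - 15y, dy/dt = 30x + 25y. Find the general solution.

x(t) = K_1e^(4t)sin(3t) + 2K_1e^(4t)cos(3t) + 2K_2e^(4t)sin(3t) - K_2e^(4t)cos(3t), y(t) = -K_1e^(4t)sin(3t) - 3K_1e^(4t)cos(3t) - 3K_2e^(4t)sin(3t) + K_2e^(4t)cos(3t)

Coefficient matrix A = [[-17, -15], [30, 25]].
Characteristic polynomial det(A - λI) = λ^2 - 8λ + 25 = 0.
Eigenvalues λ = 4 ± 3i (complex conjugate pair).
For λ=4+3i: an eigenvector is (2,-3) - i(1,-1) = (2 - i, -3 + i).
A real fundamental pair from Re and Im of e^((4+3i)t)v: X_1 = e^(4t)(cos(3t)·(2,-3) + sin(3t)·(1,-1)), X_2 = e^(4t)(sin(3t)·(2,-3) - cos(3t)·(1,-1)).
General solution: K_1X_1 + K_2X_2.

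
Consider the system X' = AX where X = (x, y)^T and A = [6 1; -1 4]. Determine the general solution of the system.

Coefficient matrix A = [[6, 1], [-1, 4]].
Characteristic polynomial det(A - λI) = λ^2 - 10λ + 25 = 0.
Single eigenvalue λ = 5 with algebraic multiplicity 2.
Eigenvector v = (1,-1); generalized eigenvector w with (A-λI)w=v is (0,1).
General solution: e^(5t)[c_1·v + c_2·(t·v + w)].

x(t) = c_1e^(5t) + c_2te^(5t), y(t) = -c_1e^(5t) - c_2te^(5t) + c_2e^(5t)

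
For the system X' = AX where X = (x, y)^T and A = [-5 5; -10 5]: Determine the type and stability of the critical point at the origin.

center

A = [[-5,5],[-10,5]]; det(A-λI) = λ^2 + 25.
λ = 0 ± 5i: zero real part.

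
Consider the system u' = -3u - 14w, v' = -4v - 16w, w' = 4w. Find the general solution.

Coefficient matrix A = [[-3, 0, -14], [0, -4, -16], [0, 0, 4]].
det(A - λI) = 0 gives eigenvalues λ = -3, -4, 4.
For λ=-3: eigenvector (1,0,0).
For λ=-4: eigenvector (0,1,0).
For λ=4: eigenvector (-2,-2,1).
General solution: K_1e^(-3t)(1,0,0) + K_2e^(-4t)(0,1,0) + K_3e^(4t)(-2,-2,1).

u(t) = K_1e^(-3t) - 2K_3e^(4t), v(t) = K_2e^(-4t) - 2K_3e^(4t), w(t) = K_3e^(4t)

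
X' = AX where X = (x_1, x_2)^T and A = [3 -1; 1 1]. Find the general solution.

Coefficient matrix A = [[3, -1], [1, 1]].
Characteristic polynomial det(A - λI) = λ^2 - 4λ + 4 = 0.
Single eigenvalue λ = 2 with algebraic multiplicity 2.
Eigenvector v = (1,1); generalized eigenvector w with (A-λI)w=v is (-2,-3).
General solution: e^(2t)[c_1·v + c_2·(t·v + w)].

x_1(t) = c_1e^(2t) + c_2te^(2t) - 2c_2e^(2t), x_2(t) = c_1e^(2t) + c_2te^(2t) - 3c_2e^(2t)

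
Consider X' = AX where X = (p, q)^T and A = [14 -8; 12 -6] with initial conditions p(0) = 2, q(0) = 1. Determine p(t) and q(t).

p(t) = 4e^(6t) - 2e^(2t), q(t) = 4e^(6t) - 3e^(2t)

Coefficient matrix A = [[14, -8], [12, -6]].
Characteristic polynomial det(A - λI) = λ^2 - 8λ + 12 = 0.
Eigenvalues λ = 6, 2.
For λ=6: (A-λI) row 1 is [8, -8], so an eigenvector is (1, 1).
For λ=2: (A-λI) row 1 is [12, -8], so an eigenvector is (2, 3).
General solution: C_1e^(6t)(1,1) + C_2e^(2t)(2,3).
Applying p(0)=2, q(0)=1 gives C_1=4, C_2=-1.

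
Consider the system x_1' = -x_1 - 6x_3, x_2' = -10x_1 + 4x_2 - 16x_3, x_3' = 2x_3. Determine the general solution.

x_1(t) = C_1e^(-t) - 2C_3e^(2t), x_2(t) = 2C_1e^(-t) + C_2e^(4t) - 2C_3e^(2t), x_3(t) = C_3e^(2t)

Coefficient matrix A = [[-1, 0, -6], [-10, 4, -16], [0, 0, 2]].
det(A - λI) = 0 gives eigenvalues λ = -1, 4, 2.
For λ=-1: eigenvector (1,2,0).
For λ=4: eigenvector (0,1,0).
For λ=2: eigenvector (-2,-2,1).
General solution: C_1e^(-t)(1,2,0) + C_2e^(4t)(0,1,0) + C_3e^(2t)(-2,-2,1).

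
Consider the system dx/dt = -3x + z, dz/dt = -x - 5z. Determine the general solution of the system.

Coefficient matrix A = [[-3, 1], [-1, -5]].
Characteristic polynomial det(A - λI) = λ^2 + 8λ + 16 = 0.
Single eigenvalue λ = -4 with algebraic multiplicity 2.
Eigenvector v = (1,-1); generalized eigenvector w with (A-λI)w=v is (0,1).
General solution: e^(-4t)[K_1·v + K_2·(t·v + w)].

x(t) = K_1e^(-4t) + K_2te^(-4t), z(t) = -K_1e^(-4t) - K_2te^(-4t) + K_2e^(-4t)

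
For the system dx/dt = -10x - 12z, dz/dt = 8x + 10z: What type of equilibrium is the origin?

A = [[-10,-12],[8,10]]; det(A-λI) = λ^2 - 4.
λ = -2, 2: opposite signs.

saddle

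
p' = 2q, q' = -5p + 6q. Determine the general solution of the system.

Coefficient matrix A = [[0, 2], [-5, 6]].
Characteristic polynomial det(A - λI) = λ^2 - 6λ + 10 = 0.
Eigenvalues λ = 3 ± i (complex conjugate pair).
For λ=3+i: an eigenvector is (-1,-2) - i(-1,-1) = (-1 + i, -2 + i).
A real fundamental pair from Re and Im of e^((3+i)t)v: X_1 = e^(3t)(cos(t)·(-1,-2) + sin(t)·(-1,-1)), X_2 = e^(3t)(sin(t)·(-1,-2) - cos(t)·(-1,-1)).
General solution: C_1X_1 + C_2X_2.

p(t) = -C_1e^(3t)sin(t) - C_1e^(3t)cos(t) - C_2e^(3t)sin(t) + C_2e^(3t)cos(t), q(t) = -C_1e^(3t)sin(t) - 2C_1e^(3t)cos(t) - 2C_2e^(3t)sin(t) + C_2e^(3t)cos(t)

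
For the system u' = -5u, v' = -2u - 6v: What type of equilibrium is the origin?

stable node

A = [[-5,0],[-2,-6]]; det(A-λI) = λ^2 + 11λ + 30.
λ = -5, -6: both negative.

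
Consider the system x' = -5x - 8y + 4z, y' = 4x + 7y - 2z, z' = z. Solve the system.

Coefficient matrix A = [[-5, -8, 4], [4, 7, -2], [0, 0, 1]].
det(A - λI) = 0 gives eigenvalues λ = 3, 1, -1.
For λ=3: eigenvector (-1,1,0).
For λ=1: eigenvector (2,-1,1).
For λ=-1: eigenvector (-2,1,0).
General solution: c_1e^(3t)(-1,1,0) + c_2e^(t)(2,-1,1) + c_3e^(-t)(-2,1,0).

x(t) = -c_1e^(3t) + 2c_2e^(t) - 2c_3e^(-t), y(t) = c_1e^(3t) - c_2e^(t) + c_3e^(-t), z(t) = c_2e^(t)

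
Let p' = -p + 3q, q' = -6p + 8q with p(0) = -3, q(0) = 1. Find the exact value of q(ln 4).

A = [[-1,3],[-6,8]]; eigenvalues λ = 2, 5.
Eigenvectors: (1,1) for λ=2, (1,2) for λ=5.
From the initial condition, c_1 = -7, c_2 = 4.
q(ln 4) = (-7)(4^2)(1) + (4)(4^5)(2) = 8080.

8080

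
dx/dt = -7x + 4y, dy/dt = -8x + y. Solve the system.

x(t) = -K_1e^(-3t)cos(4t) - K_2e^(-3t)sin(4t), y(t) = K_1e^(-3t)sin(4t) - K_1e^(-3t)cos(4t) - K_2e^(-3t)sin(4t) - K_2e^(-3t)cos(4t)

Coefficient matrix A = [[-7, 4], [-8, 1]].
Characteristic polynomial det(A - λI) = λ^2 + 6λ + 25 = 0.
Eigenvalues λ = -3 ± 4i (complex conjugate pair).
For λ=-3+4i: an eigenvector is (-1,-1) - i(0,1) = (-1, -1 - i).
A real fundamental pair from Re and Im of e^((-3+4i)t)v: X_1 = e^(-3t)(cos(4t)·(-1,-1) + sin(4t)·(0,1)), X_2 = e^(-3t)(sin(4t)·(-1,-1) - cos(4t)·(0,1)).
General solution: K_1X_1 + K_2X_2.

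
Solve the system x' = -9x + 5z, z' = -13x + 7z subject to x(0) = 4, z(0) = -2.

Coefficient matrix A = [[-9, 5], [-13, 7]].
Characteristic polynomial det(A - λI) = λ^2 + 2λ + 2 = 0.
Eigenvalues λ = -1 ± i (complex conjugate pair).
For λ=-1+i: an eigenvector is (1,2) - i(2,3) = (1 - 2i, 2 - 3i).
A real fundamental pair from Re and Im of e^((-1+i)t)v: X_1 = e^(-t)(cos(t)·(1,2) + sin(t)·(2,3)), X_2 = e^(-t)(sin(t)·(1,2) - cos(t)·(2,3)).
General solution: C_1X_1 + C_2X_2.
Applying x(0)=4, z(0)=-2 gives C_1=-16, C_2=-10.

x(t) = -42e^(-t)sin(t) + 4e^(-t)cos(t), z(t) = -68e^(-t)sin(t) - 2e^(-t)cos(t)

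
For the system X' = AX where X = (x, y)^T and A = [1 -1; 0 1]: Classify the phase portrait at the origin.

A = [[1,-1],[0,1]]; det(A-λI) = λ^2 - 2λ + 1.
repeated λ = 1 with a single eigenvector.

unstable improper node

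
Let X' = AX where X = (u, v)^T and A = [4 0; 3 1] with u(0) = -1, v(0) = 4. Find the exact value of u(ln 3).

-81

A = [[4,0],[3,1]]; eigenvalues λ = 1, 4.
Eigenvectors: (0,1) for λ=1, (-1,-1) for λ=4.
From the initial condition, c_1 = 5, c_2 = 1.
u(ln 3) = (5)(3^1)(0) + (1)(3^4)(-1) = -81.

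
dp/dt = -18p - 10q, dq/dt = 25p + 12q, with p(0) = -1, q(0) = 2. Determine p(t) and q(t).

Coefficient matrix A = [[-18, -10], [25, 12]].
Characteristic polynomial det(A - λI) = λ^2 + 6λ + 34 = 0.
Eigenvalues λ = -3 ± 5i (complex conjugate pair).
For λ=-3+5i: an eigenvector is (-1,2) - i(-1,1) = (-1 + i, 2 - i).
A real fundamental pair from Re and Im of e^((-3+5i)t)v: X_1 = e^(-3t)(cos(5t)·(-1,2) + sin(5t)·(-1,1)), X_2 = e^(-3t)(sin(5t)·(-1,2) - cos(5t)·(-1,1)).
General solution: C_1X_1 + C_2X_2.
Applying p(0)=-1, q(0)=2 gives C_1=1, C_2=0.

p(t) = -e^(-3t)sin(5t) - e^(-3t)cos(5t), q(t) = e^(-3t)sin(5t) + 2e^(-3t)cos(5t)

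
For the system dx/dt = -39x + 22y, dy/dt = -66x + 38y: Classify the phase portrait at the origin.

saddle

A = [[-39,22],[-66,38]]; det(A-λI) = λ^2 + λ - 30.
λ = 5, -6: opposite signs.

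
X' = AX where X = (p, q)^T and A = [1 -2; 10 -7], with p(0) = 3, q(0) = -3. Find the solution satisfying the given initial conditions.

p(t) = 9e^(-3t)sin(2t) + 3e^(-3t)cos(2t), q(t) = 21e^(-3t)sin(2t) - 3e^(-3t)cos(2t)

Coefficient matrix A = [[1, -2], [10, -7]].
Characteristic polynomial det(A - λI) = λ^2 + 6λ + 13 = 0.
Eigenvalues λ = -3 ± 2i (complex conjugate pair).
For λ=-3+2i: an eigenvector is (0,1) - i(-1,-2) = (0 + i, 1 + 2i).
A real fundamental pair from Re and Im of e^((-3+2i)t)v: X_1 = e^(-3t)(cos(2t)·(0,1) + sin(2t)·(-1,-2)), X_2 = e^(-3t)(sin(2t)·(0,1) - cos(2t)·(-1,-2)).
General solution: c_1X_1 + c_2X_2.
Applying p(0)=3, q(0)=-3 gives c_1=-9, c_2=3.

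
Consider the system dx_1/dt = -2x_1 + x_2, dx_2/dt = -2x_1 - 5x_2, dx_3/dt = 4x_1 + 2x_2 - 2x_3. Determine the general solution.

Coefficient matrix A = [[-2, 1, 0], [-2, -5, 0], [4, 2, -2]].
det(A - λI) = 0 gives eigenvalues λ = -3, -4, -2.
For λ=-3: eigenvector (1,-1,-2).
For λ=-4: eigenvector (1,-2,0).
For λ=-2: eigenvector (0,0,1).
General solution: c_1e^(-3t)(1,-1,-2) + c_2e^(-4t)(1,-2,0) + c_3e^(-2t)(0,0,1).

x_1(t) = c_1e^(-3t) + c_2e^(-4t), x_2(t) = -c_1e^(-3t) - 2c_2e^(-4t), x_3(t) = -2c_1e^(-3t) + c_3e^(-2t)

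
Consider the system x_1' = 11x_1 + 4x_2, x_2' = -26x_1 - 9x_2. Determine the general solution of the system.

x_1(t) = -c_1e^(t)sin(2t) + c_1e^(t)cos(2t) + c_2e^(t)sin(2t) + c_2e^(t)cos(2t), x_2(t) = 2c_1e^(t)sin(2t) - 3c_1e^(t)cos(2t) - 3c_2e^(t)sin(2t) - 2c_2e^(t)cos(2t)

Coefficient matrix A = [[11, 4], [-26, -9]].
Characteristic polynomial det(A - λI) = λ^2 - 2λ + 5 = 0.
Eigenvalues λ = 1 ± 2i (complex conjugate pair).
For λ=1+2i: an eigenvector is (1,-3) - i(-1,2) = (1 + i, -3 - 2i).
A real fundamental pair from Re and Im of e^((1+2i)t)v: X_1 = e^(t)(cos(2t)·(1,-3) + sin(2t)·(-1,2)), X_2 = e^(t)(sin(2t)·(1,-3) - cos(2t)·(-1,2)).
General solution: c_1X_1 + c_2X_2.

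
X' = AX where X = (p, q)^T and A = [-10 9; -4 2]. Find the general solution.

p(t) = -3K_1e^(-4t) - 3K_2te^(-4t) + 2K_2e^(-4t), q(t) = -2K_1e^(-4t) - 2K_2te^(-4t) + K_2e^(-4t)

Coefficient matrix A = [[-10, 9], [-4, 2]].
Characteristic polynomial det(A - λI) = λ^2 + 8λ + 16 = 0.
Single eigenvalue λ = -4 with algebraic multiplicity 2.
Eigenvector v = (-3,-2); generalized eigenvector w with (A-λI)w=v is (2,1).
General solution: e^(-4t)[K_1·v + K_2·(t·v + w)].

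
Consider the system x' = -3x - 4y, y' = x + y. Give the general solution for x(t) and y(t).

x(t) = -2c_1e^(-t) - 2c_2te^(-t) + 3c_2e^(-t), y(t) = c_1e^(-t) + c_2te^(-t) - c_2e^(-t)

Coefficient matrix A = [[-3, -4], [1, 1]].
Characteristic polynomial det(A - λI) = λ^2 + 2λ + 1 = 0.
Single eigenvalue λ = -1 with algebraic multiplicity 2.
Eigenvector v = (-2,1); generalized eigenvector w with (A-λI)w=v is (3,-1).
General solution: e^(-t)[c_1·v + c_2·(t·v + w)].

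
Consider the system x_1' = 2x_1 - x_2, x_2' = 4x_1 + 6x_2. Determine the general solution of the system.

Coefficient matrix A = [[2, -1], [4, 6]].
Characteristic polynomial det(A - λI) = λ^2 - 8λ + 16 = 0.
Single eigenvalue λ = 4 with algebraic multiplicity 2.
Eigenvector v = (1,-2); generalized eigenvector w with (A-λI)w=v is (0,-1).
General solution: e^(4t)[c_1·v + c_2·(t·v + w)].

x_1(t) = c_1e^(4t) + c_2te^(4t), x_2(t) = -2c_1e^(4t) - 2c_2te^(4t) - c_2e^(4t)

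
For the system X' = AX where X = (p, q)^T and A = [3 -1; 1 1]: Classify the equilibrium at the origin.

unstable improper node

A = [[3,-1],[1,1]]; det(A-λI) = λ^2 - 4λ + 4.
repeated λ = 2 with a single eigenvector.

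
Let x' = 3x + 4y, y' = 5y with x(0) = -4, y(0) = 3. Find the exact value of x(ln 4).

5504

A = [[3,4],[0,5]]; eigenvalues λ = 5, 3.
Eigenvectors: (-2,-1) for λ=5, (1,0) for λ=3.
From the initial condition, c_1 = -3, c_2 = -10.
x(ln 4) = (-3)(4^5)(-2) + (-10)(4^3)(1) = 5504.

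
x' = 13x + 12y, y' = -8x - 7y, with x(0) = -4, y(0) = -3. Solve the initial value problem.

x(t) = -21e^(5t) + 17e^(t), y(t) = 14e^(5t) - 17e^(t)

Coefficient matrix A = [[13, 12], [-8, -7]].
Characteristic polynomial det(A - λI) = λ^2 - 6λ + 5 = 0.
Eigenvalues λ = 5, 1.
For λ=5: (A-λI) row 1 is [8, 12], so an eigenvector is (-3, 2).
For λ=1: (A-λI) row 1 is [12, 12], so an eigenvector is (-1, 1).
General solution: c_1e^(5t)(-3,2) + c_2e^(t)(-1,1).
Applying x(0)=-4, y(0)=-3 gives c_1=7, c_2=-17.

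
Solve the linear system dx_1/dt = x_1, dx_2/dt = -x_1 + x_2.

x_1(t) = K_2e^(t), x_2(t) = -K_1e^(t) - K_2te^(t)

Coefficient matrix A = [[1, 0], [-1, 1]].
Characteristic polynomial det(A - λI) = λ^2 - 2λ + 1 = 0.
Single eigenvalue λ = 1 with algebraic multiplicity 2.
Eigenvector v = (0,-1); generalized eigenvector w with (A-λI)w=v is (1,0).
General solution: e^(t)[K_1·v + K_2·(t·v + w)].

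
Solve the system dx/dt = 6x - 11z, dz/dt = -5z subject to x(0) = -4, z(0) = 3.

x(t) = -7e^(6t) + 3e^(-5t), z(t) = 3e^(-5t)

Coefficient matrix A = [[6, -11], [0, -5]].
Characteristic polynomial det(A - λI) = λ^2 - λ - 30 = 0.
Eigenvalues λ = -5, 6.
For λ=-5: (A-λI) row 1 is [11, -11], so an eigenvector is (1, 1).
For λ=6: (A-λI) row 1 is [0, -11], so an eigenvector is (-1, 0).
General solution: K_1e^(-5t)(1,1) + K_2e^(6t)(-1,0).
Applying x(0)=-4, z(0)=3 gives K_1=3, K_2=7.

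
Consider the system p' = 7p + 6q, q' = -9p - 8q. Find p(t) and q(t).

p(t) = -2K_1e^(-2t) + K_2e^(t), q(t) = 3K_1e^(-2t) - K_2e^(t)

Coefficient matrix A = [[7, 6], [-9, -8]].
Characteristic polynomial det(A - λI) = λ^2 + λ - 2 = 0.
Eigenvalues λ = -2, 1.
For λ=-2: (A-λI) row 1 is [9, 6], so an eigenvector is (-2, 3).
For λ=1: (A-λI) row 1 is [6, 6], so an eigenvector is (1, -1).
General solution: K_1e^(-2t)(-2,3) + K_2e^(t)(1,-1).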